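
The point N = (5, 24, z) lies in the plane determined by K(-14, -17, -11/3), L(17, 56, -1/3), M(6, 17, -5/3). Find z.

-5/3

Coplanarity requires KL · (KM × KN) = 0.
KL = (31, 73, 10/3), KM = (20, 34, 2); the triple product is linear in z with coefficient -406 and constant term -2030/3.
Setting it to zero: z = -5/3.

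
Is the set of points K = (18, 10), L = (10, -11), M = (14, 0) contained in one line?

KL = (-8, -21), KM = (-4, -10).
Twice the signed area of △KLM is (-8)(-10) − (-21)(-4) = -4.
The area is nonzero, so the three points are not collinear.

No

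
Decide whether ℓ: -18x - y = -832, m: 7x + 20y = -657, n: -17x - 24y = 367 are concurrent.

Yes

Intersecting ℓ and m: solving the 2×2 system gives (x, y) = (49, -50).
Substitute into n: (-17)(49) + (-24)(-50) = 367.
This equals 367, so (49, -50) lies on all three lines and they are concurrent.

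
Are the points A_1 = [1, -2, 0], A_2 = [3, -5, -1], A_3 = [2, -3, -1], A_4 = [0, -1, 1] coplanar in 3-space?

A normal to the plane through A_1, A_2, A_3 is n = A_1A_2 × A_1A_3 = (2, 1, 1).
The plane has equation n·P = 0. For A_4: n·A_4 = 0.
Equal, so A_4 lies in the plane and all four are coplanar.

Yes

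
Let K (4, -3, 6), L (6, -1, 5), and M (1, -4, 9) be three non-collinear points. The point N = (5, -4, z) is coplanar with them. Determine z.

A normal to the plane is n = KL × KM = (5, -3, 4).
N lies in the plane iff n · KN = 0.
This gives (4)z + (-16) = 0, so z = 4.

4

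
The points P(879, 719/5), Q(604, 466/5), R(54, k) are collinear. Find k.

-8

Collinearity: (R − P) must be parallel to (Q − P) = (-275, -253/5).
Cross-multiplying the components: (k − 719/5)·(-275) = (-825)·(-253/5).
Solving gives k = -8.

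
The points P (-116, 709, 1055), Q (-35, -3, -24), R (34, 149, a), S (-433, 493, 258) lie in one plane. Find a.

325

The points are coplanar iff PQ · (PR × PS) = 0.
Expanding, this is linear in a: (243200)a + (-79040000) = 0.
So a = 325.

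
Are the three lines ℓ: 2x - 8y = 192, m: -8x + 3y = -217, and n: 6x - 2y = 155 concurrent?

The three lines meet at one point iff the augmented coefficient matrix [aᵢ bᵢ cᵢ] has rank < 3, i.e. its determinant vanishes.
Here the determinant is 174.
Nonzero, so no common point exists.

No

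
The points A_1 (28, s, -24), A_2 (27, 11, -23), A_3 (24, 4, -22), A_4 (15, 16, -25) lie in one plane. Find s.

17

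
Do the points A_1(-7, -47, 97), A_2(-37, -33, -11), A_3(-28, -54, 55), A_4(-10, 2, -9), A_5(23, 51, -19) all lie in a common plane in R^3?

The plane through A_1, A_2, A_3 has normal n = A_1A_2 × A_1A_3 = (-1344, 1008, 504) and equation n·P = 10920.
Checking the remaining points: n·A_4 = 10920, n·A_5 = 10920.
All equal 10920, so all 5 points lie in one plane.

Yes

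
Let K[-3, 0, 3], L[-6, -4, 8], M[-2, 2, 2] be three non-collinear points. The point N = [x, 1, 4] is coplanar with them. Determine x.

A normal to the plane is n = KL × KM = (-6, 2, -2).
N lies in the plane iff n · KN = 0.
This gives (-6)x + (-18) = 0, so x = -3.

-3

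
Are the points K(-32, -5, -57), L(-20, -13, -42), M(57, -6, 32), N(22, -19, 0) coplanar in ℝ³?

No

A normal to the plane through K, L, M is n = KL × KM = (-697, 267, 700).
The plane has equation n·P = -18931. For N: n·N = -20407.
-20407 ≠ -18931, so N is off the plane.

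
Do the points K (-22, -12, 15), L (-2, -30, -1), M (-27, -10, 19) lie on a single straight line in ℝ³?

No

KL = (20, -18, -16), KM = (-5, 2, 4).
KL × KM = (-40, 0, -50).
The cross product is nonzero, so the points do not lie on one line.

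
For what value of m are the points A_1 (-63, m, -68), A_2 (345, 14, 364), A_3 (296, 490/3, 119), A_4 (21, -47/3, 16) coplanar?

The points are coplanar iff A_1A_2 · (A_1A_3 × A_1A_4) = 0.
Expanding, this is linear in m: (-62328)m + (-1765960) = 0.
So m = -85/3.

-85/3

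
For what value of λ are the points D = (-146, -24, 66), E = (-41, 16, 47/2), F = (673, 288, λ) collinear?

-531/2

Direction DE = (105, 40, -85/2). From the x-coordinate of F, the parameter along the line is τ = (673 − (-146))/105 = 39/5.
Then λ = 66 + 39/5·(-85/2) = -531/2.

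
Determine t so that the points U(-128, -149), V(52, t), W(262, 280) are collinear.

49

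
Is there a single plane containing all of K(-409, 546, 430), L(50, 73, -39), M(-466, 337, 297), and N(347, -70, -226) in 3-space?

Yes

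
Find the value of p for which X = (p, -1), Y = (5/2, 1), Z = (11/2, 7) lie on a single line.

Collinearity: (X − Y) must be parallel to (Z − Y) = (3, 6).
Cross-multiplying the components: (p − 5/2)·(6) = (-2)·(3).
Solving gives p = 3/2.

3/2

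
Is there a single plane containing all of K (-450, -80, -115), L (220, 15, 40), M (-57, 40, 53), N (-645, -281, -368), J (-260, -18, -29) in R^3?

Yes

The plane through K, L, M has normal n = KL × KM = (-2640, -51645, 43065) and equation n·P = 367125.
Checking the remaining points: n·N = 367125, n·J = 367125.
All equal 367125, so all 5 points lie in one plane.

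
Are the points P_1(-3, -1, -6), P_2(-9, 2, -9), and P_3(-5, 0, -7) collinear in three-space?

Yes

P_1P_2 = (-6, 3, -3), P_1P_3 = (-2, 1, -1).
Each component of P_1P_3 is 1/3 times the corresponding component of P_1P_2, so P_1P_3 = 1/3·P_1P_2 and the points are collinear.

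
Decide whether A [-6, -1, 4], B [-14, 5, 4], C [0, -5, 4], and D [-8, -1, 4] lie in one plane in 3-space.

The four points are coplanar iff the 3×3 determinant with rows AB, AC, AD is zero.
Rows: (-8, 6, 0), (6, -4, 0), (-2, 0, 0).
Expanding along the first row: (-8)(0) − (6)(0) + (0)(-8) = 0.
Zero determinant ⇒ coplanar.

Yes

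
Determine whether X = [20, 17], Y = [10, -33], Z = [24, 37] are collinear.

XY = (-10, -50), XZ = (4, 20).
Twice the signed area of △XYZ is (-10)(20) − (-50)(4) = 0.
The triangle is degenerate (zero area), so the points are collinear.

Yes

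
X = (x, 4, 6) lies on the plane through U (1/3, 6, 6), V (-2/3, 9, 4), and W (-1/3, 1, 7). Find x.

-1/3

Coplanarity requires UV · (UW × UX) = 0.
UV = (-1, 3, -2), UW = (-2/3, -5, 1); the triple product is linear in x with coefficient -7 and constant term -7/3.
Setting it to zero: x = -1/3.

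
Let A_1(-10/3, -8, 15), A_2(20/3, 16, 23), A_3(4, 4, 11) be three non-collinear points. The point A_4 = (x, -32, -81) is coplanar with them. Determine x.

37/3

Coplanarity requires A_1A_2 · (A_1A_3 × A_1A_4) = 0.
A_1A_2 = (10, 24, 8), A_1A_3 = (22/3, 12, -4); the triple product is linear in x with coefficient -192 and constant term 2368.
Setting it to zero: x = 37/3.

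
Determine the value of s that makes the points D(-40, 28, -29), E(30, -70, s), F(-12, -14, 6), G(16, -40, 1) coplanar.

41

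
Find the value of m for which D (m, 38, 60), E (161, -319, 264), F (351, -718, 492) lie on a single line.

-9

Collinearity requires DE × DF = 0; each component is linear in m.
The y-component gives (228)m + (2052) = 0, so m = -9.
The remaining components then also vanish.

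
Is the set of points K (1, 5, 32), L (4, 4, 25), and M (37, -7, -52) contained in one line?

KL = (3, -1, -7), KM = (36, -12, -84).
Each component of KM is 12 times the corresponding component of KL, so KM = 12·KL and the points are collinear.

Yes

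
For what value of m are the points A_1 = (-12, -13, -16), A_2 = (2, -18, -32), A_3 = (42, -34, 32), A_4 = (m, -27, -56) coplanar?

The points are coplanar iff A_1A_2 · (A_1A_3 × A_1A_4) = 0.
Expanding, this is linear in m: (-576)m + (15552) = 0.
So m = 27.

27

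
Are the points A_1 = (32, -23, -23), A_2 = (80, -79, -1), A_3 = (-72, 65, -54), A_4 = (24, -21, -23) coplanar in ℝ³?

The four points are coplanar iff the 3×3 determinant with rows A_1A_2, A_1A_3, A_1A_4 is zero.
Rows: (48, -56, 22), (-104, 88, -31), (-8, 2, 0).
Expanding along the first row: (48)(62) − (-56)(-248) + (22)(496) = 0.
Zero determinant ⇒ coplanar.

Yes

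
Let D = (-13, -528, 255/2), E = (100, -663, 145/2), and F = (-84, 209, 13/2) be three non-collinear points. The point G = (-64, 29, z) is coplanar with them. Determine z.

Coplanarity requires DE · (DF × DG) = 0.
DE = (113, -135, -55), DF = (-71, 737, -121); the triple product is linear in z with coefficient 73696 and constant term -2505664.
Setting it to zero: z = 34.

34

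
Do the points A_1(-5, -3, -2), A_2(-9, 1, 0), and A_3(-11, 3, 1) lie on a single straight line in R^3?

A_1A_2 = (-4, 4, 2), A_1A_3 = (-6, 6, 3).
Each component of A_1A_3 is 3/2 times the corresponding component of A_1A_2, so A_1A_3 = 3/2·A_1A_2 and the points are collinear.

Yes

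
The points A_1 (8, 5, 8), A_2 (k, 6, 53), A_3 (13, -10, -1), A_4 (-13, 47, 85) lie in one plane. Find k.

5/3

Normal to plane A_1A_3A_4: n = (-777, -196, -105); plane equation n·P = -8036.
Requiring n·A_2 = -8036: (-777)k + (-6741) = -8036.
So k = 5/3.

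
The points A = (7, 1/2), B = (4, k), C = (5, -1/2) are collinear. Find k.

-1

The three points are collinear iff det[AB; AC] = 0.
This determinant is linear in k: (2)k + (2) = 0, so k = -1.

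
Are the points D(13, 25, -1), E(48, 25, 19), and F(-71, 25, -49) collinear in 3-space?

Yes

DE = (35, 0, 20), DF = (-84, 0, -48).
DE × DF = (0, 0, 0).
The cross product vanishes, so the three points are collinear.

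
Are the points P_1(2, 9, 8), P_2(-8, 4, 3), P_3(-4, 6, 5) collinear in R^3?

P_1P_2 = (-10, -5, -5), P_1P_3 = (-6, -3, -3).
P_1P_2 × P_1P_3 = (0, 0, 0).
The cross product vanishes, so the three points are collinear.

Yes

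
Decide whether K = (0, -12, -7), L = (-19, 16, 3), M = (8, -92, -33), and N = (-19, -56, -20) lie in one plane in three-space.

The four points are coplanar iff the 3×3 determinant with rows KL, KM, KN is zero.
Rows: (-19, 28, 10), (8, -80, -26), (-19, -44, -13).
Expanding along the first row: (-19)(-104) − (28)(-598) + (10)(-1872) = 0.
Zero determinant ⇒ coplanar.

Yes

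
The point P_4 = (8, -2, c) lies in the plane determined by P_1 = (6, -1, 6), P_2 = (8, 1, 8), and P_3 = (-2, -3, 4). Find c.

5

The plane through P_1, P_2, P_3 has equation −12y + 12z = 84.
Substituting P_4: (12)c + (24) = 84, so c = 5.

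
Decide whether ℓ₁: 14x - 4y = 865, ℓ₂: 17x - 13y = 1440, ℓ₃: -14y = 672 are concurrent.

Lines aᵢx + bᵢy = cᵢ with pairwise distinct directions are concurrent exactly when det[aᵢ bᵢ cᵢ] = 0.
Here the determinant is -238.
Nonzero, so no common point exists.

No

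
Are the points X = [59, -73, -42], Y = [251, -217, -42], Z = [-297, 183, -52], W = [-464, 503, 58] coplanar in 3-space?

No

With X as base: XY = (192, -144, 0), XZ = (-356, 256, -10), XW = (-523, 576, 100).
XZ × XW = (31360, 40830, -71168).
XY · (XZ × XW) = 141600.
Since 141600 ≠ 0, the four points are not coplanar.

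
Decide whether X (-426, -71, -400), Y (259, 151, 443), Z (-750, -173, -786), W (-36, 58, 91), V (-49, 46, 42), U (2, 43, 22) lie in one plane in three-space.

The plane through X, Y, Z has normal n = XY × XZ = (294, -8722, 2058) and equation n·P = -329182.
Checking the remaining points: n·W = -329182, n·V = -329182, n·U = -329182.
All equal -329182, so all 6 points lie in one plane.

Yes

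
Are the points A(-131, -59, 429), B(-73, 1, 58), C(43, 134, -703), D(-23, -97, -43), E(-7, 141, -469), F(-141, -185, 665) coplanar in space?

No

The plane through A, B, C has normal n = AB × AC = (3683, 1102, 754) and equation n·P = -224025.
Checking the remaining points: n·D = -224025, n·E = -224025, n·F = -221763.
Since n·F = -221763 ≠ -224025, F is off the plane and the points are not all coplanar.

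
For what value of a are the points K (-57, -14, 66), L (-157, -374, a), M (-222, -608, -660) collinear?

-374

Collinearity requires KL × KM = 0; each component is linear in a.
The x-component gives (594)a + (222156) = 0, so a = -374.
The remaining components then also vanish.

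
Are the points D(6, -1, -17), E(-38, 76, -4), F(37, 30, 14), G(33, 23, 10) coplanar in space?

The four points are coplanar iff the 3×3 determinant with rows DE, DF, DG is zero.
Rows: (-44, 77, 13), (31, 31, 31), (27, 24, 27).
Expanding along the first row: (-44)(93) − (77)(0) + (13)(-93) = -5301.
Nonzero ⇒ not coplanar.

No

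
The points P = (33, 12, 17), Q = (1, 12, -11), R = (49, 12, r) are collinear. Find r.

31

Direction PQ = (-32, 0, -28). From the x-coordinate of R, the parameter along the line is τ = (49 − 33)/(-32) = -1/2.
Then r = 17 + (-1/2)·(-28) = 31.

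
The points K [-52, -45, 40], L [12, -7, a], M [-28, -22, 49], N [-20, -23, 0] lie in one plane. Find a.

-76

Normal to plane KMN: n = (-1118, 1248, -208); plane equation n·P = -6344.
Requiring n·L = -6344: (-208)a + (-22152) = -6344.
So a = -76.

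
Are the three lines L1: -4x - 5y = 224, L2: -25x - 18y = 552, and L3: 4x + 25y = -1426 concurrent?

The three lines meet at one point iff the augmented coefficient matrix [aᵢ bᵢ cᵢ] has rank < 3, i.e. its determinant vanishes.
Here the determinant is -4134.
Nonzero, so no common point exists.

No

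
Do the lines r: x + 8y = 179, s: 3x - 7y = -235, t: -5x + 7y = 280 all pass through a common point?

The three lines meet at one point iff the augmented coefficient matrix [aᵢ bᵢ cᵢ] has rank < 3, i.e. its determinant vanishes.
Here the determinant is -141.
Nonzero, so no common point exists.

No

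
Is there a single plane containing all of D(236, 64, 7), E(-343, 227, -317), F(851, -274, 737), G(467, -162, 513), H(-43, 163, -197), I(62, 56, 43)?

Yes

The plane through D, E, F has normal n = DE × DF = (9478, 223410, 95457) and equation n·P = 17203247.
Checking the remaining points: n·G = 17203247, n·H = 17203247, n·I = 17203247.
All equal 17203247, so all 6 points lie in one plane.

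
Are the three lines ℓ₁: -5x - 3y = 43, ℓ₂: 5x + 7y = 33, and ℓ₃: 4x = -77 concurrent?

No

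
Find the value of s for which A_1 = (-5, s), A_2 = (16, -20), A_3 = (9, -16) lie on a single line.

-8

The three points are collinear iff det[A_1A_2; A_1A_3] = 0.
This determinant is linear in s: (-7)s + (-56) = 0, so s = -8.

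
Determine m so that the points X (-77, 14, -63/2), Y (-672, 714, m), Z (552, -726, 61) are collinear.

-119

Direction XZ = (629, -740, 185/2). From the x-coordinate of Y, the parameter along the line is τ = (-672 − (-77))/629 = -35/37.
Then m = (-63/2) + (-35/37)·(185/2) = -119.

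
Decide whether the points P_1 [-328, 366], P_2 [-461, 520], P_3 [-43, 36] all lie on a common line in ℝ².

Yes

P_1P_2 = (-133, 154), P_1P_3 = (285, -330).
Checking proportionality: P_1P_3 = -15/7·P_1P_2, so the vectors are parallel and the points are collinear.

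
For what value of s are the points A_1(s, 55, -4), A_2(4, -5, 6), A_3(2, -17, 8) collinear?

Direction A_2A_3 = (-2, -12, 2). From the y-coordinate of A_1, the parameter along the line is τ = (55 − (-5))/(-12) = -5.
Then s = 4 + (-5)·(-2) = 14.

14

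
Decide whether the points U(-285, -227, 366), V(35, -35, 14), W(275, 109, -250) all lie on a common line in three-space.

Yes

UV = (320, 192, -352), UW = (560, 336, -616).
UV × UW = (0, 0, 0).
The cross product vanishes, so the three points are collinear.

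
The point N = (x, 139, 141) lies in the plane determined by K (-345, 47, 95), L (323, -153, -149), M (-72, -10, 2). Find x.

-419

A normal to the plane is n = KL × KM = (4692, -4488, 16524).
N lies in the plane iff n · KN = 0.
This gives (4692)x + (1965948) = 0, so x = -419.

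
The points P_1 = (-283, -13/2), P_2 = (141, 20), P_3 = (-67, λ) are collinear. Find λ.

7

The three points are collinear iff det[P_1P_2; P_1P_3] = 0.
This determinant is linear in λ: (424)λ + (-2968) = 0, so λ = 7.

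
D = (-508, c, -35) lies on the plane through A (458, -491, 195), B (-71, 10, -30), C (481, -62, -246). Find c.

A normal to the plane is n = AB × AC = (-124416, -238464, -238464).
D lies in the plane iff n · AD = 0.
This gives (-238464)c + (57946752) = 0, so c = 243.

243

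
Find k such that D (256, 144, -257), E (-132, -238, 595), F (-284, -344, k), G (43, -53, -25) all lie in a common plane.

Normal to plane DEG: n = (79220, -91460, -4930); plane equation n·P = 8377090.
Requiring n·F = 8377090: (-4930)k + (8963760) = 8377090.
So k = 119.

119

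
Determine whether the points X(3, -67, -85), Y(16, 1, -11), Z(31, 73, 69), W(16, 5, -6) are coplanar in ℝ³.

The four points are coplanar iff the 3×3 determinant with rows XY, XZ, XW is zero.
Rows: (13, 68, 74), (28, 140, 154), (13, 72, 79).
Expanding along the first row: (13)(-28) − (68)(210) + (74)(196) = -140.
Nonzero ⇒ not coplanar.

No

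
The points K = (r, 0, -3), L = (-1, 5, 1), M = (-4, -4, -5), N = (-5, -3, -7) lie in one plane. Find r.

-3

Coplanarity ⇔ det[KL; KM; KN] = 0.
Expanding, this is linear in r: (-24)r + (-72) = 0.
So r = -3.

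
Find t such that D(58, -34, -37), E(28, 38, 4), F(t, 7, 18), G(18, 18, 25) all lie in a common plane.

23

Normal to plane DEG: n = (2332, 220, 1320); plane equation n·P = 78936.
Requiring n·F = 78936: (2332)t + (25300) = 78936.
So t = 23.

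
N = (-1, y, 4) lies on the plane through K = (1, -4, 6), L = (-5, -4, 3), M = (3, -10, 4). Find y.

-6

Coplanarity requires KL · (KM × KN) = 0.
KL = (-6, 0, -3), KM = (2, -6, -2); the triple product is linear in y with coefficient -18 and constant term -108.
Setting it to zero: y = -6.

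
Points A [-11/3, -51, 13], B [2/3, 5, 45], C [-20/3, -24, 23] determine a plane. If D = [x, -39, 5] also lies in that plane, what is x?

-50/3

A normal to the plane is n = AB × AC = (-304, -418/3, 285).
D lies in the plane iff n · AD = 0.
This gives (-304)x + (-15200/3) = 0, so x = -50/3.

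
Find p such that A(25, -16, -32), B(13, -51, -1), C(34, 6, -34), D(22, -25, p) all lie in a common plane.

The points are coplanar iff AB · (AC × AD) = 0.
Expanding, this is linear in p: (51)p + (1173) = 0.
So p = -23.

-23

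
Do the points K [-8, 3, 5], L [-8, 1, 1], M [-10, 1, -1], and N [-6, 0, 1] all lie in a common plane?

Yes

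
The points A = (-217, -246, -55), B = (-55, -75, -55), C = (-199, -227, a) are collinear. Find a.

-55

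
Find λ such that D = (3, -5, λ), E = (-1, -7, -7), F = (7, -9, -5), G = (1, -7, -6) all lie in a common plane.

-3

The points are coplanar iff DE · (DF × DG) = 0.
Expanding, this is linear in λ: (-4)λ + (-12) = 0.
So λ = -3.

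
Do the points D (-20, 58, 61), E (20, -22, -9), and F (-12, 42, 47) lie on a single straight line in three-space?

Yes

DE = (40, -80, -70), DF = (8, -16, -14).
Each component of DF is 1/5 times the corresponding component of DE, so DF = 1/5·DE and the points are collinear.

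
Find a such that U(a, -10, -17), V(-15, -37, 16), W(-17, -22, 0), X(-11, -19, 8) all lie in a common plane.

Coplanarity ⇔ det[UV; UW; UX] = 0.
Expanding, this is linear in a: (-168)a + (-3528) = 0.
So a = -21.

-21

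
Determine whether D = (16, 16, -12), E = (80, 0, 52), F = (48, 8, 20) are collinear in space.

Yes

DE = (64, -16, 64), DF = (32, -8, 32).
Each component of DF is 1/2 times the corresponding component of DE, so DF = 1/2·DE and the points are collinear.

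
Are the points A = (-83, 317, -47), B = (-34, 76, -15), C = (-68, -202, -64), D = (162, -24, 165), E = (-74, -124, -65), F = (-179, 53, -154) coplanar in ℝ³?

The plane through A, B, C has normal n = AB × AC = (20705, 1313, -21816) and equation n·P = -276942.
Checking the remaining points: n·D = -276942, n·E = -276942, n·F = -276942.
All equal -276942, so all 6 points lie in one plane.

Yes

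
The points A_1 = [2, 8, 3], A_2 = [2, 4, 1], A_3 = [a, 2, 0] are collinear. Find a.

2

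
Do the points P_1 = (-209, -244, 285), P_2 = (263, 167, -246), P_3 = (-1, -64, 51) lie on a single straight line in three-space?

P_1P_2 = (472, 411, -531), P_1P_3 = (208, 180, -234).
P_1P_2 × P_1P_3 = (-594, 0, -528).
The cross product is nonzero, so the points do not lie on one line.

No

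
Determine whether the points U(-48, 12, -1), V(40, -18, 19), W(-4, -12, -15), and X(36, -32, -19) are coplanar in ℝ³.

With U as base: UV = (88, -30, 20), UW = (44, -24, -14), UX = (84, -44, -18).
UW × UX = (-184, -384, 80).
UV · (UW × UX) = -3072.
Since -3072 ≠ 0, the four points are not coplanar.

No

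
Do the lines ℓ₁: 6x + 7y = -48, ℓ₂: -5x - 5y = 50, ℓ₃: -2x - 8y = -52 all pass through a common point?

The three lines meet at one point iff the augmented coefficient matrix [aᵢ bᵢ cᵢ] has rank < 3, i.e. its determinant vanishes.
Here the determinant is 0.
It vanishes, so the lines are concurrent at (-22, 12).

Yes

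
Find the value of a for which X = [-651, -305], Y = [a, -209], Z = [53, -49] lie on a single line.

The three points are collinear iff det[XY; XZ] = 0.
This determinant is linear in a: (256)a + (99072) = 0, so a = -387.

-387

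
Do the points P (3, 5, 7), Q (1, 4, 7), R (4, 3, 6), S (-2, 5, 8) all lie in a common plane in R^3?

A normal to the plane through P, Q, R is n = PQ × PR = (1, -2, 5).
The plane has equation n·X = 28. For S: n·S = 28.
Equal, so S lies in the plane and all four are coplanar.

Yes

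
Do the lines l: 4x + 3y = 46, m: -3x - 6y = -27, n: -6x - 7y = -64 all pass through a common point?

Intersecting l and m: solving the 2×2 system gives (x, y) = (13, -2).
Substitute into n: (-6)(13) + (-7)(-2) = -64.
This equals -64, so (13, -2) lies on all three lines and they are concurrent.

Yes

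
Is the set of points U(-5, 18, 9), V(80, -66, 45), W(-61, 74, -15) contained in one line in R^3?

No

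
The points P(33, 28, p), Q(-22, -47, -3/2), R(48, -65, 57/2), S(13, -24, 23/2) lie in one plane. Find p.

33/2

The points are coplanar iff PQ · (PR × PS) = 0.
Expanding, this is linear in p: (-2240)p + (36960) = 0.
So p = 33/2.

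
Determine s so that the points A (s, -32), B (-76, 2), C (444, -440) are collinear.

-36

Collinearity: (A − B) must be parallel to (C − B) = (520, -442).
Cross-multiplying the components: (s − (-76))·(-442) = (-34)·(520).
Solving gives s = -36.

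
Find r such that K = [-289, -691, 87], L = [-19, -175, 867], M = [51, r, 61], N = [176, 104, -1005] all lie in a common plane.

The points are coplanar iff KL · (KM × KN) = 0.
Expanding, this is linear in r: (-657540)r + (-52603200) = 0.
So r = -80.

-80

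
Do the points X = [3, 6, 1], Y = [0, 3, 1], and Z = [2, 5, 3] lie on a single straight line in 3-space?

XY = (-3, -3, 0), XZ = (-1, -1, 2).
Comparing components 2 and 3: (-3)(2) − (0)(-1) = -6 ≠ 0, so XY and XZ are not parallel and the points are not collinear.

No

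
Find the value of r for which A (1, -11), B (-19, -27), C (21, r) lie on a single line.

5

The three points are collinear iff det[AB; AC] = 0.
This determinant is linear in r: (-20)r + (100) = 0, so r = 5.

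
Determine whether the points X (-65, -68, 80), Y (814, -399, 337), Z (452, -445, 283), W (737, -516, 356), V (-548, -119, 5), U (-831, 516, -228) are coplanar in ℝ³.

The plane through X, Y, Z has normal n = XY × XZ = (29696, -45568, -160256) and equation n·P = -11652096.
Checking the remaining points: n·W = -11652096, n·V = -11652096, n·U = -11652096.
All equal -11652096, so all 6 points lie in one plane.

Yes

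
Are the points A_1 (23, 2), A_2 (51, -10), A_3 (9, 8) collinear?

Yes

A_1A_2 = (28, -12), A_1A_3 = (-14, 6).
Twice the signed area of △A_1A_2A_3 is (28)(6) − (-12)(-14) = 0.
The triangle is degenerate (zero area), so the points are collinear.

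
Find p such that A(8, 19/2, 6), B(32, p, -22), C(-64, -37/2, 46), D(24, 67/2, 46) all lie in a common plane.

The points are coplanar iff AB · (AC × AD) = 0.
Expanding, this is linear in p: (3520)p + (-47520) = 0.
So p = 27/2.

27/2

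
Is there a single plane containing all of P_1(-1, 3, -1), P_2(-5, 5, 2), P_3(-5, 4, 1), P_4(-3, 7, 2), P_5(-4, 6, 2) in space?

The plane through P_1, P_2, P_3 has normal n = P_1P_2 × P_1P_3 = (1, -4, 4) and equation n·P = -17.
Checking the remaining points: n·P_4 = -23, n·P_5 = -20.
Since n·P_4 = -23 ≠ -17, P_4 is off the plane and the points are not all coplanar.

No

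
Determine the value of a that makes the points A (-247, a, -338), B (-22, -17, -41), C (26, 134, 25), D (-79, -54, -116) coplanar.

-203

The points are coplanar iff AB · (AC × AD) = 0.
Expanding, this is linear in a: (162)a + (32886) = 0.
So a = -203.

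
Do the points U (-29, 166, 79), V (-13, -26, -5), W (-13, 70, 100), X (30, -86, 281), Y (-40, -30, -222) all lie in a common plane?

No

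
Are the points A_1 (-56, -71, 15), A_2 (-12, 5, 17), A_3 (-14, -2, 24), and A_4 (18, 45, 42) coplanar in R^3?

Yes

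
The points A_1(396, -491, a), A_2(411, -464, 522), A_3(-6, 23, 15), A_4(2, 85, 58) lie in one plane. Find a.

483

The points are coplanar iff A_1A_2 · (A_1A_3 × A_1A_4) = 0.
Expanding, this is linear in a: (29750)a + (-14369250) = 0.
So a = 483.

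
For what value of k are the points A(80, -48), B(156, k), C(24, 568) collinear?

The three points are collinear iff det[AB; AC] = 0.
This determinant is linear in k: (56)k + (49504) = 0, so k = -884.

-884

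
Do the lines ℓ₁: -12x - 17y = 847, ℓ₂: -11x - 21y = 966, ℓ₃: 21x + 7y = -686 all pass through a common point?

Intersecting ℓ₁ and ℓ₂: solving the 2×2 system gives (x, y) = (-21, -35).
Substitute into ℓ₃: (21)(-21) + (7)(-35) = -686.
This equals -686, so (-21, -35) lies on all three lines and they are concurrent.

Yes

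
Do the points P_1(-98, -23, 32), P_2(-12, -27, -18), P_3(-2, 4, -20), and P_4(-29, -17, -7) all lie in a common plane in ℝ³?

Yes

A normal to the plane through P_1, P_2, P_3 is n = P_1P_2 × P_1P_3 = (1558, -328, 2706).
The plane has equation n·P = -58548. For P_4: n·P_4 = -58548.
Equal, so P_4 lies in the plane and all four are coplanar.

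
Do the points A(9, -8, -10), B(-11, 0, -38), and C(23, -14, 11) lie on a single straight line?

AB = (-20, 8, -28), AC = (14, -6, 21).
Comparing components 3 and 1: (-28)(14) − (-20)(21) = 28 ≠ 0, so AB and AC are not parallel and the points are not collinear.

No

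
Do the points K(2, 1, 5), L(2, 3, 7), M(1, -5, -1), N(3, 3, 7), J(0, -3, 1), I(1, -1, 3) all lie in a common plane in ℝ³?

The plane through K, L, M has normal n = KL × KM = (0, -2, 2) and equation n·P = 8.
Checking the remaining points: n·N = 8, n·J = 8, n·I = 8.
All equal 8, so all 6 points lie in one plane.

Yes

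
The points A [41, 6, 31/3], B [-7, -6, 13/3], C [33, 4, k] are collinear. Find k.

Collinearity requires AB × AC = 0; each component is linear in k.
The x-component gives (-12)k + (112) = 0, so k = 28/3.
The remaining components then also vanish.

28/3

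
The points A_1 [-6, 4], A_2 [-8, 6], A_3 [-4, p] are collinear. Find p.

Collinearity: (A_3 − A_1) must be parallel to (A_2 − A_1) = (-2, 2).
Cross-multiplying the components: (p − 4)·(-2) = (2)·(2).
Solving gives p = 2.

2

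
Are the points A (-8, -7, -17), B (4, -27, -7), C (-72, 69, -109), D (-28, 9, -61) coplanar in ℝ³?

No

A normal to the plane through A, B, C is n = AB × AC = (1080, 464, -368).
The plane has equation n·P = -5632. For D: n·D = -3616.
-3616 ≠ -5632, so D is off the plane.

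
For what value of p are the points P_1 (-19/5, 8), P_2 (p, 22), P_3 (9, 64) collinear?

The three points are collinear iff det[P_1P_2; P_1P_3] = 0.
This determinant is linear in p: (56)p + (168/5) = 0, so p = -3/5.

-3/5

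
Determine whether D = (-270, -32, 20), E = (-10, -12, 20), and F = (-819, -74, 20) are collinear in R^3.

No

DE = (260, 20, 0), DF = (-549, -42, 0).
DE × DF = (0, 0, 60).
The cross product is nonzero, so the points do not lie on one line.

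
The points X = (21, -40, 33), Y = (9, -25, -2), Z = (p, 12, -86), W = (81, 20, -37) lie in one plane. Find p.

-17

Normal to plane XYW: n = (1050, -2940, -1620); plane equation n·P = 86190.
Requiring n·Z = 86190: (1050)p + (104040) = 86190.
So p = -17.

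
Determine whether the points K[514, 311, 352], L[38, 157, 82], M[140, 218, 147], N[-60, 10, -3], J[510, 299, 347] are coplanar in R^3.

The plane through K, L, M has normal n = KL × KM = (6460, 3400, -13328) and equation n·P = -313616.
Checking the remaining points: n·N = -313616, n·J = -313616.
All equal -313616, so all 5 points lie in one plane.

Yes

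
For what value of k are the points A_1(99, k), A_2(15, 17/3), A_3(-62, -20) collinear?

101/3

Collinearity: (A_1 − A_2) must be parallel to (A_3 − A_2) = (-77, -77/3).
Cross-multiplying the components: (k − 17/3)·(-77) = (84)·(-77/3).
Solving gives k = 101/3.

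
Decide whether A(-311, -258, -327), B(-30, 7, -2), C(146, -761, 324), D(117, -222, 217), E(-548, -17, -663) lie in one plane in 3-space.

No

The plane through A, B, C has normal n = AB × AC = (335990, -34406, -262448) and equation n·P = -9795646.
Checking the remaining points: n·D = -10002254, n·E = -9534594.
Since n·D = -10002254 ≠ -9795646, D is off the plane and the points are not all coplanar.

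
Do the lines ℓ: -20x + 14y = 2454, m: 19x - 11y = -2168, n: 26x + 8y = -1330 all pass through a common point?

The three lines meet at one point iff the augmented coefficient matrix [aᵢ bᵢ cᵢ] has rank < 3, i.e. its determinant vanishes.
Here the determinant is 0.
It vanishes, so the lines are concurrent at (-73, 71).

Yes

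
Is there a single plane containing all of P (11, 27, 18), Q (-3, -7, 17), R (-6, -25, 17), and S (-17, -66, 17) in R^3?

No

A normal to the plane through P, Q, R is n = PQ × PR = (-18, 3, 150).
The plane has equation n·X = 2583. For S: n·S = 2658.
2658 ≠ 2583, so S is off the plane.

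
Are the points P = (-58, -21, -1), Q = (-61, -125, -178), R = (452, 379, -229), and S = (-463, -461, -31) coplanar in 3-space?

No

The four points are coplanar iff the 3×3 determinant with rows PQ, PR, PS is zero.
Rows: (-3, -104, -177), (510, 400, -228), (-405, -440, -30).
Expanding along the first row: (-3)(-112320) − (-104)(-107640) + (-177)(-62400) = 187200.
Nonzero ⇒ not coplanar.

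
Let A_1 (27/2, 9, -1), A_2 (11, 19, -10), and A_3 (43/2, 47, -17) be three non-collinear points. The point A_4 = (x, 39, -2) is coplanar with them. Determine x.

31

The plane through A_1, A_2, A_3 has equation 182x − 112y − 175z = 1624.
Substituting A_4: (182)x + (-4018) = 1624, so x = 31.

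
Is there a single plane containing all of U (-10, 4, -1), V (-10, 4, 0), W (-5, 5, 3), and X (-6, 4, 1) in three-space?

No

A normal to the plane through U, V, W is n = UV × UW = (-1, 5, 0).
The plane has equation n·P = 30. For X: n·X = 26.
26 ≠ 30, so X is off the plane.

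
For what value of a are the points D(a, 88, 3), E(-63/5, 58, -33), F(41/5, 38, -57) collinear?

-219/5

Collinearity requires DE × DF = 0; each component is linear in a.
The y-component gives (-24)a + (-5256/5) = 0, so a = -219/5.
The remaining components then also vanish.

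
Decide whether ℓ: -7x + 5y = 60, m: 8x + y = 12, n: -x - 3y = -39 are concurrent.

The three lines meet at one point iff the augmented coefficient matrix [aᵢ bᵢ cᵢ] has rank < 3, i.e. its determinant vanishes.
Here the determinant is 141.
Nonzero, so no common point exists.

No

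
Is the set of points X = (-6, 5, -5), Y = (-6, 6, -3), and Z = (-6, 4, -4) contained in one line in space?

No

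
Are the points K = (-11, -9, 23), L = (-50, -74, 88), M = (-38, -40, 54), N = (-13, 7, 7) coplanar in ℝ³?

The four points are coplanar iff the 3×3 determinant with rows KL, KM, KN is zero.
Rows: (-39, -65, 65), (-27, -31, 31), (-2, 16, -16).
Expanding along the first row: (-39)(0) − (-65)(494) + (65)(-494) = 0.
Zero determinant ⇒ coplanar.

Yes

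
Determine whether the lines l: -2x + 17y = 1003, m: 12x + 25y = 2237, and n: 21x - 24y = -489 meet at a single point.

Intersecting l and m: solving the 2×2 system gives (x, y) = (51, 65).
Substitute into n: (21)(51) + (-24)(65) = -489.
This equals -489, so (51, 65) lies on all three lines and they are concurrent.

Yes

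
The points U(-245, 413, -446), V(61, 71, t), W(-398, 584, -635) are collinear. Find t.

-68

Direction UW = (-153, 171, -189). From the x-coordinate of V, the parameter along the line is τ = (61 − (-245))/(-153) = -2.
Then t = (-446) + (-2)·(-189) = -68.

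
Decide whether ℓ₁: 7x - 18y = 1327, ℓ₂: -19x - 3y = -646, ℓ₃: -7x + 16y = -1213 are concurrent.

The three lines meet at one point iff the augmented coefficient matrix [aᵢ bᵢ cᵢ] has rank < 3, i.e. its determinant vanishes.
Here the determinant is 0.
It vanishes, so the lines are concurrent at (43, -57).

Yes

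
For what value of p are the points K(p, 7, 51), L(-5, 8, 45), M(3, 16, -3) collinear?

-6

Direction LM = (8, 8, -48). From the y-coordinate of K, the parameter along the line is τ = (7 − 8)/8 = -1/8.
Then p = (-5) + (-1/8)·(8) = -6.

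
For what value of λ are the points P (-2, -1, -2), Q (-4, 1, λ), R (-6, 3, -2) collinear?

-2

Direction PR = (-4, 4, 0). From the x-coordinate of Q, the parameter along the line is τ = (-4 − (-2))/(-4) = 1/2.
Then λ = (-2) + 1/2·(0) = -2.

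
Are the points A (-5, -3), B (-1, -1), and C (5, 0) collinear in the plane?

AB = (4, 2), AC = (10, 3).
det[AB; AC] = (4)(3) − (2)(10) = -8.
The determinant is nonzero, so they are not collinear.

No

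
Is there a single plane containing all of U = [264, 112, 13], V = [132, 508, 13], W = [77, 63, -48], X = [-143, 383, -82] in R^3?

Yes

The four points are coplanar iff the 3×3 determinant with rows UV, UW, UX is zero.
Rows: (-132, 396, 0), (-187, -49, -61), (-407, 271, -95).
Expanding along the first row: (-132)(21186) − (396)(-7062) + (0)(-70620) = 0.
Zero determinant ⇒ coplanar.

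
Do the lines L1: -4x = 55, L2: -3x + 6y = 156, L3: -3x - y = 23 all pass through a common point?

No

Lines aᵢx + bᵢy = cᵢ with pairwise distinct directions are concurrent exactly when det[aᵢ bᵢ cᵢ] = 0.
Here the determinant is -21.
Nonzero, so no common point exists.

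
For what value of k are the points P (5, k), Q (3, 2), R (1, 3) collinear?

Collinearity: (P − Q) must be parallel to (R − Q) = (-2, 1).
Cross-multiplying the components: (k − 2)·(-2) = (2)·(1).
Solving gives k = 1.

1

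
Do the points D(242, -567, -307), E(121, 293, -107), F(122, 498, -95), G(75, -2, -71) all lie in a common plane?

A normal to the plane through D, E, F is n = DE × DF = (-30680, 1652, -25665).
The plane has equation n·P = -482089. For G: n·G = -482089.
Equal, so G lies in the plane and all four are coplanar.

Yes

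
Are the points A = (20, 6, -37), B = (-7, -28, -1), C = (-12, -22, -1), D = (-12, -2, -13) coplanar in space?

With A as base: AB = (-27, -34, 36), AC = (-32, -28, 36), AD = (-32, -8, 24).
AC × AD = (-384, -384, -640).
AB · (AC × AD) = 384.
Since 384 ≠ 0, the four points are not coplanar.

No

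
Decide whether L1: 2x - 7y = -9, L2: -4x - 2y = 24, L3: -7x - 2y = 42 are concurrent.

The three lines meet at one point iff the augmented coefficient matrix [aᵢ bᵢ cᵢ] has rank < 3, i.e. its determinant vanishes.
Here the determinant is -18.
Nonzero, so no common point exists.

No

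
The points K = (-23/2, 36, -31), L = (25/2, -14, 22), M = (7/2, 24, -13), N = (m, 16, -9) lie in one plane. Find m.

-1/2

The points are coplanar iff KL · (KM × KN) = 0.
Expanding, this is linear in m: (-264)m + (-132) = 0.
So m = -1/2.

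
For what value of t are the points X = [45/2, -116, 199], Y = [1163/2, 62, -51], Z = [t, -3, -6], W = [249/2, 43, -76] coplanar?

Normal to plane XYW: n = (-9200, 128225, 70725); plane equation n·P = -1006825.
Requiring n·Z = -1006825: (-9200)t + (-809025) = -1006825.
So t = 43/2.

43/2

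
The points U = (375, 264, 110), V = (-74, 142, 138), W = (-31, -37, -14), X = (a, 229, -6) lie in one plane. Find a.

697

The points are coplanar iff UV · (UW × UX) = 0.
Expanding, this is linear in a: (23556)a + (-16418532) = 0.
So a = 697.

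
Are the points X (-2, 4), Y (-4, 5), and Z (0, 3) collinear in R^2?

Yes

XY = (-2, 1), XZ = (2, -1).
Checking proportionality: XZ = -1·XY, so the vectors are parallel and the points are collinear.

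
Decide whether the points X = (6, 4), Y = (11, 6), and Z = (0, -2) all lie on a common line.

XY = (5, 2), XZ = (-6, -6).
det[XY; XZ] = (5)(-6) − (2)(-6) = -18.
The determinant is nonzero, so they are not collinear.

No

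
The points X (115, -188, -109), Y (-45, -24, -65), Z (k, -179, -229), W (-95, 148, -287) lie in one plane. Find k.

160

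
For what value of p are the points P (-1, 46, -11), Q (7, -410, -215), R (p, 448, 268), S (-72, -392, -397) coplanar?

Normal to plane PQS: n = (86664, 17572, -35880); plane equation n·X = 1116328.
Requiring n·R = 1116328: (86664)p + (-1743584) = 1116328.
So p = 33.

33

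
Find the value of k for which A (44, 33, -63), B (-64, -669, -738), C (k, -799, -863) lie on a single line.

Collinearity requires AB × AC = 0; each component is linear in k.
The y-component gives (-675)k + (-56700) = 0, so k = -84.
The remaining components then also vanish.

-84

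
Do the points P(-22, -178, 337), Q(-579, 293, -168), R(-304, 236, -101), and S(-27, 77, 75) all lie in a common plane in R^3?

No

With P as base: PQ = (-557, 471, -505), PR = (-282, 414, -438), PS = (-5, 255, -262).
PR × PS = (3222, -71694, -69840).
PQ · (PR × PS) = -293328.
Since -293328 ≠ 0, the four points are not coplanar.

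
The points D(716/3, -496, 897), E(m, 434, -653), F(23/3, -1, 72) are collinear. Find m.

-586/3

Collinearity requires DE × DF = 0; each component is linear in m.
The y-component gives (825)m + (161150) = 0, so m = -586/3.
The remaining components then also vanish.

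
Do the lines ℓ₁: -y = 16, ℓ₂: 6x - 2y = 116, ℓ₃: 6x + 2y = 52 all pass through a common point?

Intersecting ℓ₁ and ℓ₂: solving the 2×2 system gives (x, y) = (14, -16).
Substitute into ℓ₃: (6)(14) + (2)(-16) = 52.
This equals 52, so (14, -16) lies on all three lines and they are concurrent.

Yes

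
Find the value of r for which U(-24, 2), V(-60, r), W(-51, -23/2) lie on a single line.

Collinearity: (V − U) must be parallel to (W − U) = (-27, -27/2).
Cross-multiplying the components: (r − 2)·(-27) = (-36)·(-27/2).
Solving gives r = -16.

-16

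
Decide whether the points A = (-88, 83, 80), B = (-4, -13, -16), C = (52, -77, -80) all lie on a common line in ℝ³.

Yes

AB = (84, -96, -96), AC = (140, -160, -160).
AB × AC = (0, 0, 0).
The cross product vanishes, so the three points are collinear.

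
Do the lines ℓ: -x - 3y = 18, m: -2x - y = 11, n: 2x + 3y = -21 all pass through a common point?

Intersecting ℓ and m: solving the 2×2 system gives (x, y) = (-3, -5).
Substitute into n: (2)(-3) + (3)(-5) = -21.
This equals -21, so (-3, -5) lies on all three lines and they are concurrent.

Yes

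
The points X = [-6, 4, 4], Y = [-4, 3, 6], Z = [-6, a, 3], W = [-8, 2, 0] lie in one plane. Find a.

The points are coplanar iff XY · (XZ × XW) = 0.
Expanding, this is linear in a: (-4)a + (10) = 0.
So a = 5/2.

5/2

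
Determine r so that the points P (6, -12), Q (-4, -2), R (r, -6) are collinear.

0

The three points are collinear iff det[PQ; PR] = 0.
This determinant is linear in r: (-10)r + (0) = 0, so r = 0.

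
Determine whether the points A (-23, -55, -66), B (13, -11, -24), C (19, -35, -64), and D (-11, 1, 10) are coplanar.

Yes

The four points are coplanar iff the 3×3 determinant with rows AB, AC, AD is zero.
Rows: (36, 44, 42), (42, 20, 2), (12, 56, 76).
Expanding along the first row: (36)(1408) − (44)(3168) + (42)(2112) = 0.
Zero determinant ⇒ coplanar.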